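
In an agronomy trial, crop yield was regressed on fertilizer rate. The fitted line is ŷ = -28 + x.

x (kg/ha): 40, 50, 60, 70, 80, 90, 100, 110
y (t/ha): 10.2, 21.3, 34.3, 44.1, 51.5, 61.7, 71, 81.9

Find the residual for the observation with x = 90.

ŷ = -28 + 90 = 62
e = 61.7 − 62 = -0.3

e = -0.3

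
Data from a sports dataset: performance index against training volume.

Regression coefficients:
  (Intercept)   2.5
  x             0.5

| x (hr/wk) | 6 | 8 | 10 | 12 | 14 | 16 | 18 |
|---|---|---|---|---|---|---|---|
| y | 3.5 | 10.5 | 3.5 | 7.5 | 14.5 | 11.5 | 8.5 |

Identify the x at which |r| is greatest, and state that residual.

x=6: ŷ = 2.5 + 0.5·6 = 5.5; r = 3.5 − 5.5 = -2
x=8: ŷ = 2.5 + 0.5·8 = 6.5; r = 10.5 − 6.5 = 4
x=10: ŷ = 2.5 + 0.5·10 = 7.5; r = 3.5 − 7.5 = -4
x=12: ŷ = 2.5 + 0.5·12 = 8.5; r = 7.5 − 8.5 = -1
x=14: ŷ = 2.5 + 0.5·14 = 9.5; r = 14.5 − 9.5 = 5
x=16: ŷ = 2.5 + 0.5·16 = 10.5; r = 11.5 − 10.5 = 1
x=18: ŷ = 2.5 + 0.5·18 = 11.5; r = 8.5 − 11.5 = -3
Largest |r| is 5 at x = 14, residual 5.

x = 14, r = 5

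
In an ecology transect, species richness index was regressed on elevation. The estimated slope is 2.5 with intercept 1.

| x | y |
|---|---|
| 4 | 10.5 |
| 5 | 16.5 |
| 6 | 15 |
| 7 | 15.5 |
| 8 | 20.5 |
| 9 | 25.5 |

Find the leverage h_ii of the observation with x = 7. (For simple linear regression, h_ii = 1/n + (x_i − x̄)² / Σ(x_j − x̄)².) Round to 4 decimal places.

x̄ = (4 + 5 + 6 + 7 + 8 + 9)/6 = 6.5
Σ(x − x̄)² = 6.25 + 2.25 + 0.25 + 0.25 + 2.25 + 6.25 = 17.5
h = 1/6 + (0.5)²/17.5 = 0.166667 + 0.0142857 = 0.1810

h = 0.1810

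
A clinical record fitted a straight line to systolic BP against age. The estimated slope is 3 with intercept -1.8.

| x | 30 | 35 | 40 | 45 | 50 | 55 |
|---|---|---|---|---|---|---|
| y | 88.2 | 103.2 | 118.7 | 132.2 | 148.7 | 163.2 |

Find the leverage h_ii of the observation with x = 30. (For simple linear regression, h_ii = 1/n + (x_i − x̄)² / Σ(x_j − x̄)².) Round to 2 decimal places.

x̄ = (30 + 35 + 40 + 45 + 50 + 55)/6 = 42.5
Σ(x − x̄)² = 156.25 + 56.25 + 6.25 + 6.25 + 56.25 + 156.25 = 437.5
h = 1/6 + (-12.5)²/437.5 = 0.166667 + 0.357143 = 0.52

h = 0.52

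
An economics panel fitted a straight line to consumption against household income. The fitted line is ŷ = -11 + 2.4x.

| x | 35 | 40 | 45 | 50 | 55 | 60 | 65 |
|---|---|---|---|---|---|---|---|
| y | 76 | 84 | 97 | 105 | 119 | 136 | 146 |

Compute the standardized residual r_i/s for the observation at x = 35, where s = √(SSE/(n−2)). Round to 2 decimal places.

1.06

x=35: ŷ = -11 + 2.4·35 = 73; r = 76 − 73 = 3
x=40: ŷ = -11 + 2.4·40 = 85; r = 84 − 85 = -1
x=45: ŷ = -11 + 2.4·45 = 97; r = 97 − 97 = 0
x=50: ŷ = -11 + 2.4·50 = 109; r = 105 − 109 = -4
x=55: ŷ = -11 + 2.4·55 = 121; r = 119 − 121 = -2
x=60: ŷ = -11 + 2.4·60 = 133; r = 136 − 133 = 3
x=65: ŷ = -11 + 2.4·65 = 145; r = 146 − 145 = 1
SSE = 9 + 1 + 0 + 16 + 4 + 9 + 1 = 40
s = √(40/5) = 2.82843
r/s = 3 / 2.82843 = 1.06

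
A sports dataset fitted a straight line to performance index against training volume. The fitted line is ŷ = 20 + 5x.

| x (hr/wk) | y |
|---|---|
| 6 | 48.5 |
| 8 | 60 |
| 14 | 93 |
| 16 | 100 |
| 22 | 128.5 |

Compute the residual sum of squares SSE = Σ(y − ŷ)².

SSE = 13.5

x=6: ŷ = 20 + 5·6 = 50; e = 48.5 − 50 = -1.5
x=8: ŷ = 20 + 5·8 = 60; e = 60 − 60 = 0
x=14: ŷ = 20 + 5·14 = 90; e = 93 − 90 = 3
x=16: ŷ = 20 + 5·16 = 100; e = 100 − 100 = 0
x=22: ŷ = 20 + 5·22 = 130; e = 128.5 − 130 = -1.5
SSE = 2.25 + 0 + 9 + 0 + 2.25 = 13.5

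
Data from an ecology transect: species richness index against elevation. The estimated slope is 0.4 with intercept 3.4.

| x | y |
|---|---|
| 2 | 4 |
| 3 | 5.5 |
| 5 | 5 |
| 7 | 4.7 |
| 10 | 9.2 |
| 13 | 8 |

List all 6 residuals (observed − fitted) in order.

-0.2, 0.9, -0.4, -1.5, 1.8, -0.6

x=2: ŷ = 3.4 + 0.4·2 = 4.2; r = 4 − 4.2 = -0.2
x=3: ŷ = 3.4 + 0.4·3 = 4.6; r = 5.5 − 4.6 = 0.9
x=5: ŷ = 3.4 + 0.4·5 = 5.4; r = 5 − 5.4 = -0.4
x=7: ŷ = 3.4 + 0.4·7 = 6.2; r = 4.7 − 6.2 = -1.5
x=10: ŷ = 3.4 + 0.4·10 = 7.4; r = 9.2 − 7.4 = 1.8
x=13: ŷ = 3.4 + 0.4·13 = 8.6; r = 8 − 8.6 = -0.6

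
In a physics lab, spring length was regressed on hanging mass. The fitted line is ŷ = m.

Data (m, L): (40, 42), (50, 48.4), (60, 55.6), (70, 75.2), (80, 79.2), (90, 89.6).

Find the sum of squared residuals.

m=40: ŷ = 40 = 40; r = 42 − 40 = 2
m=50: ŷ = 50 = 50; r = 48.4 − 50 = -1.6
m=60: ŷ = 60 = 60; r = 55.6 − 60 = -4.4
m=70: ŷ = 70 = 70; r = 75.2 − 70 = 5.2
m=80: ŷ = 80 = 80; r = 79.2 − 80 = -0.8
m=90: ŷ = 90 = 90; r = 89.6 − 90 = -0.4
SSE = 4 + 2.56 + 19.36 + 27.04 + 0.64 + 0.16 = 53.76

SSE = 53.76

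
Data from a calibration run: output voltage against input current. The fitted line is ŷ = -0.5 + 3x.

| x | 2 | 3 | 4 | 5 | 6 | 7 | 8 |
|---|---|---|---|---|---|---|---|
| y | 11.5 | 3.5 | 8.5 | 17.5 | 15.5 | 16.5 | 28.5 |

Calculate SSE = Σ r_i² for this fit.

SSE = 124

x=2: ŷ = -0.5 + 3·2 = 5.5; r = 11.5 − 5.5 = 6
x=3: ŷ = -0.5 + 3·3 = 8.5; r = 3.5 − 8.5 = -5
x=4: ŷ = -0.5 + 3·4 = 11.5; r = 8.5 − 11.5 = -3
x=5: ŷ = -0.5 + 3·5 = 14.5; r = 17.5 − 14.5 = 3
x=6: ŷ = -0.5 + 3·6 = 17.5; r = 15.5 − 17.5 = -2
x=7: ŷ = -0.5 + 3·7 = 20.5; r = 16.5 − 20.5 = -4
x=8: ŷ = -0.5 + 3·8 = 23.5; r = 28.5 − 23.5 = 5
SSE = 36 + 25 + 9 + 9 + 4 + 16 + 25 = 124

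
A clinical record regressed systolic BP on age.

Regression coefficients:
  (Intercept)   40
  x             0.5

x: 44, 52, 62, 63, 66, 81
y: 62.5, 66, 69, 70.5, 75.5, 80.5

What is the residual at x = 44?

ŷ = 40 + 0.5·44 = 62
e = 62.5 − 62 = 0.5

e = 0.5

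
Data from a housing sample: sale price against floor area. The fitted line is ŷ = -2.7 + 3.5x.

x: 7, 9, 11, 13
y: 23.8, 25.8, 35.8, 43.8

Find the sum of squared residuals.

x=7: ŷ = -2.7 + 3.5·7 = 21.8; e = 23.8 − 21.8 = 2
x=9: ŷ = -2.7 + 3.5·9 = 28.8; e = 25.8 − 28.8 = -3
x=11: ŷ = -2.7 + 3.5·11 = 35.8; e = 35.8 − 35.8 = 0
x=13: ŷ = -2.7 + 3.5·13 = 42.8; e = 43.8 − 42.8 = 1
SSE = 4 + 9 + 0 + 1 = 14

SSE = 14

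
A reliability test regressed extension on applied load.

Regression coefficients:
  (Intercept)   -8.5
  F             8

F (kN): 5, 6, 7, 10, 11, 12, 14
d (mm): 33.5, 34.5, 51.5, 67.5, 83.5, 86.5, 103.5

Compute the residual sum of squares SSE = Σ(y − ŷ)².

SSE = 78

F=5: d̂ = -8.5 + 8·5 = 31.5; e = 33.5 − 31.5 = 2
F=6: d̂ = -8.5 + 8·6 = 39.5; e = 34.5 − 39.5 = -5
F=7: d̂ = -8.5 + 8·7 = 47.5; e = 51.5 − 47.5 = 4
F=10: d̂ = -8.5 + 8·10 = 71.5; e = 67.5 − 71.5 = -4
F=11: d̂ = -8.5 + 8·11 = 79.5; e = 83.5 − 79.5 = 4
F=12: d̂ = -8.5 + 8·12 = 87.5; e = 86.5 − 87.5 = -1
F=14: d̂ = -8.5 + 8·14 = 103.5; e = 103.5 − 103.5 = 0
SSE = 4 + 25 + 16 + 16 + 16 + 1 + 0 = 78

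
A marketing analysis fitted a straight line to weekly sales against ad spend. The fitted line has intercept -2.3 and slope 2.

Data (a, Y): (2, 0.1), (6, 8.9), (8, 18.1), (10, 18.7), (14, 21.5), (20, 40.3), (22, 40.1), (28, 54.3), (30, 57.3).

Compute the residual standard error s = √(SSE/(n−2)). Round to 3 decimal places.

a=2: Ŷ = -2.3 + 2·2 = 1.7; e = 0.1 − 1.7 = -1.6
a=6: Ŷ = -2.3 + 2·6 = 9.7; e = 8.9 − 9.7 = -0.8
a=8: Ŷ = -2.3 + 2·8 = 13.7; e = 18.1 − 13.7 = 4.4
a=10: Ŷ = -2.3 + 2·10 = 17.7; e = 18.7 − 17.7 = 1
a=14: Ŷ = -2.3 + 2·14 = 25.7; e = 21.5 − 25.7 = -4.2
a=20: Ŷ = -2.3 + 2·20 = 37.7; e = 40.3 − 37.7 = 2.6
a=22: Ŷ = -2.3 + 2·22 = 41.7; e = 40.1 − 41.7 = -1.6
a=28: Ŷ = -2.3 + 2·28 = 53.7; e = 54.3 − 53.7 = 0.6
a=30: Ŷ = -2.3 + 2·30 = 57.7; e = 57.3 − 57.7 = -0.4
SSE = 2.56 + 0.64 + 19.36 + 1 + 17.64 + 6.76 + 2.56 + 0.36 + 0.16 = 51.04
s = √(51.04/7) = √7.29143 ≈ 2.700

s = 2.700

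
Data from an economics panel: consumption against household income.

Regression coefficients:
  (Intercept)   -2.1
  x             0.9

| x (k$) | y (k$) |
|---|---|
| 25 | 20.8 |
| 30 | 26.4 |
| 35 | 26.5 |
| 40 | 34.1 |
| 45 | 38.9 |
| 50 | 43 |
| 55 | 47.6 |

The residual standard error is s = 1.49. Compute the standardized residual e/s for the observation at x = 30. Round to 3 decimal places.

1.007

ŷ = -2.1 + 0.9·30 = 24.9
e = 26.4 − 24.9 = 1.5
e/s = 1.5 / 1.49 = 1.007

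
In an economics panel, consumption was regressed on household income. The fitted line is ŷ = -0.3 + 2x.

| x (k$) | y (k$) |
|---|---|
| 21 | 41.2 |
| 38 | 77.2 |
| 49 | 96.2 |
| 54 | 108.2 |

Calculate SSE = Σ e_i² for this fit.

x=21: ŷ = -0.3 + 2·21 = 41.7; e = 41.2 − 41.7 = -0.5
x=38: ŷ = -0.3 + 2·38 = 75.7; e = 77.2 − 75.7 = 1.5
x=49: ŷ = -0.3 + 2·49 = 97.7; e = 96.2 − 97.7 = -1.5
x=54: ŷ = -0.3 + 2·54 = 107.7; e = 108.2 − 107.7 = 0.5
SSE = 0.25 + 2.25 + 2.25 + 0.25 = 5

SSE = 5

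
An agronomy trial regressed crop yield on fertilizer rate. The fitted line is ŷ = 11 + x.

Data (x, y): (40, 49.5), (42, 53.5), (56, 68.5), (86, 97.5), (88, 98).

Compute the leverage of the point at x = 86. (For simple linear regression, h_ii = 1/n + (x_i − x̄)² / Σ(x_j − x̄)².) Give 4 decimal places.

x̄ = (40 + 42 + 56 + 86 + 88)/5 = 62.4
Σ(x − x̄)² = 501.76 + 416.16 + 40.96 + 556.96 + 655.36 = 2171.2
h = 1/5 + (23.6)²/2171.2 = 0.2 + 0.256522 = 0.4565

h = 0.4565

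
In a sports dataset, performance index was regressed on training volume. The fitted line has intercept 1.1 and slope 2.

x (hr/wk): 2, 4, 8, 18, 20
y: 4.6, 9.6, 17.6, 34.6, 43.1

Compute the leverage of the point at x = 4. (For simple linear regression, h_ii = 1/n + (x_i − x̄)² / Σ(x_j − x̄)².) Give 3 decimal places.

x̄ = (2 + 4 + 8 + 18 + 20)/5 = 10.4
Σ(x − x̄)² = 70.56 + 40.96 + 5.76 + 57.76 + 92.16 = 267.2
h = 1/5 + (-6.4)²/267.2 = 0.2 + 0.153293 = 0.353

h = 0.353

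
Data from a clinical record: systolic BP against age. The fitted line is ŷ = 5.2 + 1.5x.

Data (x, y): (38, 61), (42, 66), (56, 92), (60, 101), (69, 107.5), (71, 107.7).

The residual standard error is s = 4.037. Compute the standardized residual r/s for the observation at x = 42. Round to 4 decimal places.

ŷ = 5.2 + 1.5·42 = 68.2
r = 66 − 68.2 = -2.2
r/s = -2.2 / 4.037 = -0.5450

-0.5450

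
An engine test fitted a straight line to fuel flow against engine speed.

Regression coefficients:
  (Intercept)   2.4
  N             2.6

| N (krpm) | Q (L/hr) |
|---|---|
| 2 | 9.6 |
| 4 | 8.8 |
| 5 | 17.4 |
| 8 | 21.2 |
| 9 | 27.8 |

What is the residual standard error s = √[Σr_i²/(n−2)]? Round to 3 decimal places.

s = 3.266

N=2: Q̂ = 2.4 + 2.6·2 = 7.6; r = 9.6 − 7.6 = 2
N=4: Q̂ = 2.4 + 2.6·4 = 12.8; r = 8.8 − 12.8 = -4
N=5: Q̂ = 2.4 + 2.6·5 = 15.4; r = 17.4 − 15.4 = 2
N=8: Q̂ = 2.4 + 2.6·8 = 23.2; r = 21.2 − 23.2 = -2
N=9: Q̂ = 2.4 + 2.6·9 = 25.8; r = 27.8 − 25.8 = 2
SSE = 4 + 16 + 4 + 4 + 4 = 32
s = √(32/3) = √10.6667 ≈ 3.266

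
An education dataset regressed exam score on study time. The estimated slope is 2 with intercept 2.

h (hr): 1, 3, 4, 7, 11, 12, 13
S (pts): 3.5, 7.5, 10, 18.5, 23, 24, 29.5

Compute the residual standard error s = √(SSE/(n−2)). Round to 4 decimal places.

s = 1.6733

h=1: Ŝ = 2 + 2·1 = 4; e = 3.5 − 4 = -0.5
h=3: Ŝ = 2 + 2·3 = 8; e = 7.5 − 8 = -0.5
h=4: Ŝ = 2 + 2·4 = 10; e = 10 − 10 = 0
h=7: Ŝ = 2 + 2·7 = 16; e = 18.5 − 16 = 2.5
h=11: Ŝ = 2 + 2·11 = 24; e = 23 − 24 = -1
h=12: Ŝ = 2 + 2·12 = 26; e = 24 − 26 = -2
h=13: Ŝ = 2 + 2·13 = 28; e = 29.5 − 28 = 1.5
SSE = 0.25 + 0.25 + 0 + 6.25 + 1 + 4 + 2.25 = 14
s = √(14/5) = √2.8 ≈ 1.6733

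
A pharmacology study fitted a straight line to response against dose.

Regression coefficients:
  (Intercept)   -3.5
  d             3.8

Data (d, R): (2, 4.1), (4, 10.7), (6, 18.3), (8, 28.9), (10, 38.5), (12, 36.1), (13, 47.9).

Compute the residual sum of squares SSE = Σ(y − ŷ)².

SSE = 62

d=2: ŷ = -3.5 + 3.8·2 = 4.1; e = 4.1 − 4.1 = 0
d=4: ŷ = -3.5 + 3.8·4 = 11.7; e = 10.7 − 11.7 = -1
d=6: ŷ = -3.5 + 3.8·6 = 19.3; e = 18.3 − 19.3 = -1
d=8: ŷ = -3.5 + 3.8·8 = 26.9; e = 28.9 − 26.9 = 2
d=10: ŷ = -3.5 + 3.8·10 = 34.5; e = 38.5 − 34.5 = 4
d=12: ŷ = -3.5 + 3.8·12 = 42.1; e = 36.1 − 42.1 = -6
d=13: ŷ = -3.5 + 3.8·13 = 45.9; e = 47.9 − 45.9 = 2
SSE = 0 + 1 + 1 + 4 + 16 + 36 + 4 = 62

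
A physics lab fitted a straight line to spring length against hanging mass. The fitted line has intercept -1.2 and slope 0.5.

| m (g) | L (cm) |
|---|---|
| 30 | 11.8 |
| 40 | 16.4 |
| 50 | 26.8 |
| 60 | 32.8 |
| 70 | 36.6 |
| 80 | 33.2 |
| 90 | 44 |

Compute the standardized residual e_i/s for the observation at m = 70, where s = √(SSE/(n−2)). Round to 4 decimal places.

m=30: L̂ = -1.2 + 0.5·30 = 13.8; e = 11.8 − 13.8 = -2
m=40: L̂ = -1.2 + 0.5·40 = 18.8; e = 16.4 − 18.8 = -2.4
m=50: L̂ = -1.2 + 0.5·50 = 23.8; e = 26.8 − 23.8 = 3
m=60: L̂ = -1.2 + 0.5·60 = 28.8; e = 32.8 − 28.8 = 4
m=70: L̂ = -1.2 + 0.5·70 = 33.8; e = 36.6 − 33.8 = 2.8
m=80: L̂ = -1.2 + 0.5·80 = 38.8; e = 33.2 − 38.8 = -5.6
m=90: L̂ = -1.2 + 0.5·90 = 43.8; e = 44 − 43.8 = 0.2
SSE = 4 + 5.76 + 9 + 16 + 7.84 + 31.36 + 0.04 = 74
s = √(74/5) = 3.84708
e/s = 2.8 / 3.84708 = 0.7278

0.7278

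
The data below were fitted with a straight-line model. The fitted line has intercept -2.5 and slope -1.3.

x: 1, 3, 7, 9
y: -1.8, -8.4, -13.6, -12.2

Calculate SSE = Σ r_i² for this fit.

x=1: ŷ = -2.5 − 1.3·1 = -3.8; r = -1.8 − (-3.8) = 2
x=3: ŷ = -2.5 − 1.3·3 = -6.4; r = -8.4 − (-6.4) = -2
x=7: ŷ = -2.5 − 1.3·7 = -11.6; r = -13.6 − (-11.6) = -2
x=9: ŷ = -2.5 − 1.3·9 = -14.2; r = -12.2 − (-14.2) = 2
SSE = 4 + 4 + 4 + 4 = 16

SSE = 16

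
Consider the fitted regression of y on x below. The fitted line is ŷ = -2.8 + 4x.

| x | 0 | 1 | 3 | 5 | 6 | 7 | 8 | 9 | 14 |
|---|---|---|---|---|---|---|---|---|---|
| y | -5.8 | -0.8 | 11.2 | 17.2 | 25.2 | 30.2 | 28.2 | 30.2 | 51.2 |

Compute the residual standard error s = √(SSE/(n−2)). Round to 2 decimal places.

s = 3.21

x=0: ŷ = -2.8 + 4·0 = -2.8; e = -5.8 − (-2.8) = -3
x=1: ŷ = -2.8 + 4·1 = 1.2; e = -0.8 − 1.2 = -2
x=3: ŷ = -2.8 + 4·3 = 9.2; e = 11.2 − 9.2 = 2
x=5: ŷ = -2.8 + 4·5 = 17.2; e = 17.2 − 17.2 = 0
x=6: ŷ = -2.8 + 4·6 = 21.2; e = 25.2 − 21.2 = 4
x=7: ŷ = -2.8 + 4·7 = 25.2; e = 30.2 − 25.2 = 5
x=8: ŷ = -2.8 + 4·8 = 29.2; e = 28.2 − 29.2 = -1
x=9: ŷ = -2.8 + 4·9 = 33.2; e = 30.2 − 33.2 = -3
x=14: ŷ = -2.8 + 4·14 = 53.2; e = 51.2 − 53.2 = -2
SSE = 9 + 4 + 4 + 0 + 16 + 25 + 1 + 9 + 4 = 72
s = √(72/7) = √10.2857 ≈ 3.21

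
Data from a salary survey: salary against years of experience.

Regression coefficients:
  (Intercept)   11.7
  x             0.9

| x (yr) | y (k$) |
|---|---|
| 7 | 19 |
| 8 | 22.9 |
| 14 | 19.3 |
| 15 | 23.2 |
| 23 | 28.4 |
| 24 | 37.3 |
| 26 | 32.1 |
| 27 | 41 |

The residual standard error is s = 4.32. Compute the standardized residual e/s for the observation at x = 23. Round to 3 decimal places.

-0.926

ŷ = 11.7 + 0.9·23 = 32.4
e = 28.4 − 32.4 = -4
e/s = -4 / 4.32 = -0.926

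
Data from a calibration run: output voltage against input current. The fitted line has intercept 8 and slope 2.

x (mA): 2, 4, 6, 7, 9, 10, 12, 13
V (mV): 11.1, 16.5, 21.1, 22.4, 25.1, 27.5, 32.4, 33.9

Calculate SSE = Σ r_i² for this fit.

x=2: V̂ = 8 + 2·2 = 12; r = 11.1 − 12 = -0.9
x=4: V̂ = 8 + 2·4 = 16; r = 16.5 − 16 = 0.5
x=6: V̂ = 8 + 2·6 = 20; r = 21.1 − 20 = 1.1
x=7: V̂ = 8 + 2·7 = 22; r = 22.4 − 22 = 0.4
x=9: V̂ = 8 + 2·9 = 26; r = 25.1 − 26 = -0.9
x=10: V̂ = 8 + 2·10 = 28; r = 27.5 − 28 = -0.5
x=12: V̂ = 8 + 2·12 = 32; r = 32.4 − 32 = 0.4
x=13: V̂ = 8 + 2·13 = 34; r = 33.9 − 34 = -0.1
SSE = 0.81 + 0.25 + 1.21 + 0.16 + 0.81 + 0.25 + 0.16 + 0.01 = 3.66

SSE = 3.66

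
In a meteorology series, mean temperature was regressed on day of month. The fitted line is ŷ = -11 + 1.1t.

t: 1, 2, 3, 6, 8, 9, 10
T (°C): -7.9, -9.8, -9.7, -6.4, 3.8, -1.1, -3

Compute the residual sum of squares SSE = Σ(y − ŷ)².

SSE = 58

t=1: ŷ = -11 + 1.1·1 = -9.9; r = -7.9 − (-9.9) = 2
t=2: ŷ = -11 + 1.1·2 = -8.8; r = -9.8 − (-8.8) = -1
t=3: ŷ = -11 + 1.1·3 = -7.7; r = -9.7 − (-7.7) = -2
t=6: ŷ = -11 + 1.1·6 = -4.4; r = -6.4 − (-4.4) = -2
t=8: ŷ = -11 + 1.1·8 = -2.2; r = 3.8 − (-2.2) = 6
t=9: ŷ = -11 + 1.1·9 = -1.1; r = -1.1 − (-1.1) = 0
t=10: ŷ = -11 + 1.1·10 = 0; r = -3 − 0 = -3
SSE = 4 + 1 + 4 + 4 + 36 + 0 + 9 = 58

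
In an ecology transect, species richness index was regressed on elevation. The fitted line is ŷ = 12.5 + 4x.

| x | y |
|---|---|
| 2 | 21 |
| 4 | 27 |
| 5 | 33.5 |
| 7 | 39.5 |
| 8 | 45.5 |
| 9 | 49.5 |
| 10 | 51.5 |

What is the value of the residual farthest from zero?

x=2: ŷ = 12.5 + 4·2 = 20.5; r = 21 − 20.5 = 0.5
x=4: ŷ = 12.5 + 4·4 = 28.5; r = 27 − 28.5 = -1.5
x=5: ŷ = 12.5 + 4·5 = 32.5; r = 33.5 − 32.5 = 1
x=7: ŷ = 12.5 + 4·7 = 40.5; r = 39.5 − 40.5 = -1
x=8: ŷ = 12.5 + 4·8 = 44.5; r = 45.5 − 44.5 = 1
x=9: ŷ = 12.5 + 4·9 = 48.5; r = 49.5 − 48.5 = 1
x=10: ŷ = 12.5 + 4·10 = 52.5; r = 51.5 − 52.5 = -1
Largest |r| is 1.5 at x = 4, residual -1.5.

r = -1.5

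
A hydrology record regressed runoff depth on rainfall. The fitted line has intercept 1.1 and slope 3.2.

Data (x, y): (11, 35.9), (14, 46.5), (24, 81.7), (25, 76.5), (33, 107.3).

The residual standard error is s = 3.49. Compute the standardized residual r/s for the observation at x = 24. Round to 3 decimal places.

1.089

ŷ = 1.1 + 3.2·24 = 77.9
r = 81.7 − 77.9 = 3.8
r/s = 3.8 / 3.49 = 1.089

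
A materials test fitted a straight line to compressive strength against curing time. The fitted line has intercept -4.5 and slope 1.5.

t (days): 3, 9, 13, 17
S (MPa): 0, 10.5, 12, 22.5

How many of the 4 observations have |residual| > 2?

t=3: Ŝ = -4.5 + 1.5·3 = 0; r = 0 − 0 = 0
t=9: Ŝ = -4.5 + 1.5·9 = 9; r = 10.5 − 9 = 1.5
t=13: Ŝ = -4.5 + 1.5·13 = 15; r = 12 − 15 = -3
t=17: Ŝ = -4.5 + 1.5·17 = 21; r = 22.5 − 21 = 1.5
|r| > 2: t=13 (|r|=3) → 1

1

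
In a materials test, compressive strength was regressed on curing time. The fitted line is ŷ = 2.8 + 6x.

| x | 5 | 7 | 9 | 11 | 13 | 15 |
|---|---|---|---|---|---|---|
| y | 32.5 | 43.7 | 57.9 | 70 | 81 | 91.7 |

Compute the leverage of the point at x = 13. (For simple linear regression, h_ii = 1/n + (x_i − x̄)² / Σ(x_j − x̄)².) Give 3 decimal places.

h = 0.295

x̄ = (5 + 7 + 9 + 11 + 13 + 15)/6 = 10
Σ(x − x̄)² = 25 + 9 + 1 + 1 + 9 + 25 = 70
h = 1/6 + (3)²/70 = 0.166667 + 0.128571 = 0.295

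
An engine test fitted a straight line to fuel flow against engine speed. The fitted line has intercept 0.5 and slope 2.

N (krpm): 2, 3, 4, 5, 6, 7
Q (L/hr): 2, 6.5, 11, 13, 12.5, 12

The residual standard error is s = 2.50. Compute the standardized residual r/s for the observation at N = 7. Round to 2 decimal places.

-1.00

ŷ = 0.5 + 2·7 = 14.5
r = 12 − 14.5 = -2.5
r/s = -2.5 / 2.50 = -1.00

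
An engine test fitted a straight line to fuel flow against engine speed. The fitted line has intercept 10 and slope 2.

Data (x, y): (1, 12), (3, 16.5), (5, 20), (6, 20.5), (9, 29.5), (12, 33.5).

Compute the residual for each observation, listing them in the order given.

0, 0.5, 0, -1.5, 1.5, -0.5

x=1: ŷ = 10 + 2·1 = 12; r = 12 − 12 = 0
x=3: ŷ = 10 + 2·3 = 16; r = 16.5 − 16 = 0.5
x=5: ŷ = 10 + 2·5 = 20; r = 20 − 20 = 0
x=6: ŷ = 10 + 2·6 = 22; r = 20.5 − 22 = -1.5
x=9: ŷ = 10 + 2·9 = 28; r = 29.5 − 28 = 1.5
x=12: ŷ = 10 + 2·12 = 34; r = 33.5 − 34 = -0.5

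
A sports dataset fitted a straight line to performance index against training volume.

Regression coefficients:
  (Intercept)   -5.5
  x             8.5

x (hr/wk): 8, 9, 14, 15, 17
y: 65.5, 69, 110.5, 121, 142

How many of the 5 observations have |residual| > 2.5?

x=8: ŷ = -5.5 + 8.5·8 = 62.5; e = 65.5 − 62.5 = 3
x=9: ŷ = -5.5 + 8.5·9 = 71; e = 69 − 71 = -2
x=14: ŷ = -5.5 + 8.5·14 = 113.5; e = 110.5 − 113.5 = -3
x=15: ŷ = -5.5 + 8.5·15 = 122; e = 121 − 122 = -1
x=17: ŷ = -5.5 + 8.5·17 = 139; e = 142 − 139 = 3
|e| > 2.5: x=8 (|e|=3), x=14 (|e|=3), x=17 (|e|=3) → 3

3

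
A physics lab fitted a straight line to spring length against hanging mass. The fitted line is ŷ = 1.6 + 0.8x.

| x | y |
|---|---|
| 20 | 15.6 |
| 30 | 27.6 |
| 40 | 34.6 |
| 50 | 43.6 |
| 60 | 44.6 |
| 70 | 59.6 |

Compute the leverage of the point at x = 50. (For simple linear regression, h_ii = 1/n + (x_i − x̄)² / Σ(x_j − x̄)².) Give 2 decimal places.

x̄ = (20 + 30 + 40 + 50 + 60 + 70)/6 = 45
Σ(x − x̄)² = 625 + 225 + 25 + 25 + 225 + 625 = 1750
h = 1/6 + (5)²/1750 = 0.166667 + 0.0142857 = 0.18

h = 0.18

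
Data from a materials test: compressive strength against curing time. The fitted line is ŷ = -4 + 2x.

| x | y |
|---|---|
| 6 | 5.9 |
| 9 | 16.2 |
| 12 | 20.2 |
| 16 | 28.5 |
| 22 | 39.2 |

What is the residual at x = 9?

r = 2.2

ŷ = -4 + 2·9 = 14
r = 16.2 − 14 = 2.2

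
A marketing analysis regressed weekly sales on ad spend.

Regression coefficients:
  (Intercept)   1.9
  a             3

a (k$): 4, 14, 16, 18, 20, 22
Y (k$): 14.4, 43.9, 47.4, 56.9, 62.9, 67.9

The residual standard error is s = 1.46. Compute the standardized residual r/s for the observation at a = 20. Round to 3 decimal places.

ŷ = 1.9 + 3·20 = 61.9
r = 62.9 − 61.9 = 1
r/s = 1 / 1.46 = 0.685

0.685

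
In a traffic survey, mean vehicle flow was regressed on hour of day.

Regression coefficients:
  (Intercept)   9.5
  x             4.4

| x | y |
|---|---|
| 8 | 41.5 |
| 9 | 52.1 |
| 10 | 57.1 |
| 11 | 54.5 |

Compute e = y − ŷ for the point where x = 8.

e = -3.2

ŷ = 9.5 + 4.4·8 = 44.7
e = 41.5 − 44.7 = -3.2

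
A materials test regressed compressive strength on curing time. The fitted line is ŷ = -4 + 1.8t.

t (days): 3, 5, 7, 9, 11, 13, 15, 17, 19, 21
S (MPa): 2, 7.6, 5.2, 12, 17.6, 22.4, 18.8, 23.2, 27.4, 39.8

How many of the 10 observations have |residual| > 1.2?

8

t=3: ŷ = -4 + 1.8·3 = 1.4; e = 2 − 1.4 = 0.6
t=5: ŷ = -4 + 1.8·5 = 5; e = 7.6 − 5 = 2.6
t=7: ŷ = -4 + 1.8·7 = 8.6; e = 5.2 − 8.6 = -3.4
t=9: ŷ = -4 + 1.8·9 = 12.2; e = 12 − 12.2 = -0.2
t=11: ŷ = -4 + 1.8·11 = 15.8; e = 17.6 − 15.8 = 1.8
t=13: ŷ = -4 + 1.8·13 = 19.4; e = 22.4 − 19.4 = 3
t=15: ŷ = -4 + 1.8·15 = 23; e = 18.8 − 23 = -4.2
t=17: ŷ = -4 + 1.8·17 = 26.6; e = 23.2 − 26.6 = -3.4
t=19: ŷ = -4 + 1.8·19 = 30.2; e = 27.4 − 30.2 = -2.8
t=21: ŷ = -4 + 1.8·21 = 33.8; e = 39.8 − 33.8 = 6
|e| > 1.2: t=5 (|e|=2.6), t=7 (|e|=3.4), t=11 (|e|=1.8), t=13 (|e|=3), t=15 (|e|=4.2), t=17 (|e|=3.4), t=19 (|e|=2.8), t=21 (|e|=6) → 8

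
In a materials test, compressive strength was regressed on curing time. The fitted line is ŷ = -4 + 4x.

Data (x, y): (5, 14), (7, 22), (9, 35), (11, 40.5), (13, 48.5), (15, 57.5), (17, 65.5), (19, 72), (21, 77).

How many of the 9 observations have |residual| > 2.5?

x=5: ŷ = -4 + 4·5 = 16; r = 14 − 16 = -2
x=7: ŷ = -4 + 4·7 = 24; r = 22 − 24 = -2
x=9: ŷ = -4 + 4·9 = 32; r = 35 − 32 = 3
x=11: ŷ = -4 + 4·11 = 40; r = 40.5 − 40 = 0.5
x=13: ŷ = -4 + 4·13 = 48; r = 48.5 − 48 = 0.5
x=15: ŷ = -4 + 4·15 = 56; r = 57.5 − 56 = 1.5
x=17: ŷ = -4 + 4·17 = 64; r = 65.5 − 64 = 1.5
x=19: ŷ = -4 + 4·19 = 72; r = 72 − 72 = 0
x=21: ŷ = -4 + 4·21 = 80; r = 77 − 80 = -3
|r| > 2.5: x=9 (|r|=3), x=21 (|r|=3) → 2

2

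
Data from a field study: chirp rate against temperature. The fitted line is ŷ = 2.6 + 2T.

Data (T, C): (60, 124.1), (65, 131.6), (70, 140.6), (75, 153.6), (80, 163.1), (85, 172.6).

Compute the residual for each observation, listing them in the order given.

T=60: ŷ = 2.6 + 2·60 = 122.6; e = 124.1 − 122.6 = 1.5
T=65: ŷ = 2.6 + 2·65 = 132.6; e = 131.6 − 132.6 = -1
T=70: ŷ = 2.6 + 2·70 = 142.6; e = 140.6 − 142.6 = -2
T=75: ŷ = 2.6 + 2·75 = 152.6; e = 153.6 − 152.6 = 1
T=80: ŷ = 2.6 + 2·80 = 162.6; e = 163.1 − 162.6 = 0.5
T=85: ŷ = 2.6 + 2·85 = 172.6; e = 172.6 − 172.6 = 0

1.5, -1, -2, 1, 0.5, 0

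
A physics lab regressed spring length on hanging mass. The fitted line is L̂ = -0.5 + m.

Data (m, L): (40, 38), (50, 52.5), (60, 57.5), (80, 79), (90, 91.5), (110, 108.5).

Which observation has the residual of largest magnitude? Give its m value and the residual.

m = 50, e = 3

m=40: L̂ = -0.5 + 40 = 39.5; e = 38 − 39.5 = -1.5
m=50: L̂ = -0.5 + 50 = 49.5; e = 52.5 − 49.5 = 3
m=60: L̂ = -0.5 + 60 = 59.5; e = 57.5 − 59.5 = -2
m=80: L̂ = -0.5 + 80 = 79.5; e = 79 − 79.5 = -0.5
m=90: L̂ = -0.5 + 90 = 89.5; e = 91.5 − 89.5 = 2
m=110: L̂ = -0.5 + 110 = 109.5; e = 108.5 − 109.5 = -1
Largest |e| is 3 at m = 50, residual 3.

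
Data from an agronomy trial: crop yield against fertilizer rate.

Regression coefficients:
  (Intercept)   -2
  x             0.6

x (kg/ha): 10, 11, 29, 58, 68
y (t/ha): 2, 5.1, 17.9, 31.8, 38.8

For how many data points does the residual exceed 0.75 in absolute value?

3

x=10: ŷ = -2 + 0.6·10 = 4; r = 2 − 4 = -2
x=11: ŷ = -2 + 0.6·11 = 4.6; r = 5.1 − 4.6 = 0.5
x=29: ŷ = -2 + 0.6·29 = 15.4; r = 17.9 − 15.4 = 2.5
x=58: ŷ = -2 + 0.6·58 = 32.8; r = 31.8 − 32.8 = -1
x=68: ŷ = -2 + 0.6·68 = 38.8; r = 38.8 − 38.8 = 0
|r| > 0.75: x=10 (|r|=2), x=29 (|r|=2.5), x=58 (|r|=1) → 3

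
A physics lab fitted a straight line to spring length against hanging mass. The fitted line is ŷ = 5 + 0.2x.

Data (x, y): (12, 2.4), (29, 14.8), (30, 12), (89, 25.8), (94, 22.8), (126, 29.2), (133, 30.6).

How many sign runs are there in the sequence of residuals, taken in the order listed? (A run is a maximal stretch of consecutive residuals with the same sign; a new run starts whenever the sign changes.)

x=12: ŷ = 5 + 0.2·12 = 7.4; r = 2.4 − 7.4 = -5
x=29: ŷ = 5 + 0.2·29 = 10.8; r = 14.8 − 10.8 = 4
x=30: ŷ = 5 + 0.2·30 = 11; r = 12 − 11 = 1
x=89: ŷ = 5 + 0.2·89 = 22.8; r = 25.8 − 22.8 = 3
x=94: ŷ = 5 + 0.2·94 = 23.8; r = 22.8 − 23.8 = -1
x=126: ŷ = 5 + 0.2·126 = 30.2; r = 29.2 − 30.2 = -1
x=133: ŷ = 5 + 0.2·133 = 31.6; r = 30.6 − 31.6 = -1
Signs: − + + + − − −
Runs: −×1, +×3, −×3 → 3

3 runs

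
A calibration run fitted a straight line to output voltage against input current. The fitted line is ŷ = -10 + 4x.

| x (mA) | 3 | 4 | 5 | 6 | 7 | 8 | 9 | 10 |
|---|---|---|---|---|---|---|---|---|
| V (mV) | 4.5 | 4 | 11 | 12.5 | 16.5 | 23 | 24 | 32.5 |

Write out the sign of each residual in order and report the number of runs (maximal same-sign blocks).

7 runs

x=3: ŷ = -10 + 4·3 = 2; e = 4.5 − 2 = 2.5
x=4: ŷ = -10 + 4·4 = 6; e = 4 − 6 = -2
x=5: ŷ = -10 + 4·5 = 10; e = 11 − 10 = 1
x=6: ŷ = -10 + 4·6 = 14; e = 12.5 − 14 = -1.5
x=7: ŷ = -10 + 4·7 = 18; e = 16.5 − 18 = -1.5
x=8: ŷ = -10 + 4·8 = 22; e = 23 − 22 = 1
x=9: ŷ = -10 + 4·9 = 26; e = 24 − 26 = -2
x=10: ŷ = -10 + 4·10 = 30; e = 32.5 − 30 = 2.5
Signs: + − + − − + − +
Runs: +×1, −×1, +×1, −×2, +×1, −×1, +×1 → 7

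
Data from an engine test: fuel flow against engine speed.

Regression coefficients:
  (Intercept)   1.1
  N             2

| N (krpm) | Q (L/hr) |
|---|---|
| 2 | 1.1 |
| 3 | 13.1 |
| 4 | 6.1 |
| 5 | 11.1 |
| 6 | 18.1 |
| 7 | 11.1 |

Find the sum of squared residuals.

SSE = 102

N=2: Q̂ = 1.1 + 2·2 = 5.1; e = 1.1 − 5.1 = -4
N=3: Q̂ = 1.1 + 2·3 = 7.1; e = 13.1 − 7.1 = 6
N=4: Q̂ = 1.1 + 2·4 = 9.1; e = 6.1 − 9.1 = -3
N=5: Q̂ = 1.1 + 2·5 = 11.1; e = 11.1 − 11.1 = 0
N=6: Q̂ = 1.1 + 2·6 = 13.1; e = 18.1 − 13.1 = 5
N=7: Q̂ = 1.1 + 2·7 = 15.1; e = 11.1 − 15.1 = -4
SSE = 16 + 36 + 9 + 0 + 25 + 16 = 102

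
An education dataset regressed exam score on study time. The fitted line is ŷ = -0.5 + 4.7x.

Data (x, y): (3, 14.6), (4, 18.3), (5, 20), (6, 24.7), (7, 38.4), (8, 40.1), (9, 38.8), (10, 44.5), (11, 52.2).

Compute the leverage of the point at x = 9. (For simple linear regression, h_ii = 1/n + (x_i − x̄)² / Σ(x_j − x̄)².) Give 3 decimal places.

h = 0.178

x̄ = (3 + 4 + 5 + 6 + 7 + 8 + 9 + 10 + 11)/9 = 7
Σ(x − x̄)² = 16 + 9 + 4 + 1 + 0 + 1 + 4 + 9 + 16 = 60
h = 1/9 + (2)²/60 = 0.111111 + 0.0666667 = 0.178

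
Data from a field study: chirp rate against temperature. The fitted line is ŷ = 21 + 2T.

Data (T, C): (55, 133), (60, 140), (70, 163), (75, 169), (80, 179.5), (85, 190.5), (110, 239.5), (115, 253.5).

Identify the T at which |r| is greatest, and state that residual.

T=55: ŷ = 21 + 2·55 = 131; r = 133 − 131 = 2
T=60: ŷ = 21 + 2·60 = 141; r = 140 − 141 = -1
T=70: ŷ = 21 + 2·70 = 161; r = 163 − 161 = 2
T=75: ŷ = 21 + 2·75 = 171; r = 169 − 171 = -2
T=80: ŷ = 21 + 2·80 = 181; r = 179.5 − 181 = -1.5
T=85: ŷ = 21 + 2·85 = 191; r = 190.5 − 191 = -0.5
T=110: ŷ = 21 + 2·110 = 241; r = 239.5 − 241 = -1.5
T=115: ŷ = 21 + 2·115 = 251; r = 253.5 − 251 = 2.5
Largest |r| is 2.5 at T = 115, residual 2.5.

T = 115, r = 2.5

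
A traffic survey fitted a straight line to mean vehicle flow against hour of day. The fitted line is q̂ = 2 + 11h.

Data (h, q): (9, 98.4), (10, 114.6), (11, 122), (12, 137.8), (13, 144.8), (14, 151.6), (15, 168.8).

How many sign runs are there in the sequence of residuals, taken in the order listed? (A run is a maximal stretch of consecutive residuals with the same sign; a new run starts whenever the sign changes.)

h=9: q̂ = 2 + 11·9 = 101; r = 98.4 − 101 = -2.6
h=10: q̂ = 2 + 11·10 = 112; r = 114.6 − 112 = 2.6
h=11: q̂ = 2 + 11·11 = 123; r = 122 − 123 = -1
h=12: q̂ = 2 + 11·12 = 134; r = 137.8 − 134 = 3.8
h=13: q̂ = 2 + 11·13 = 145; r = 144.8 − 145 = -0.2
h=14: q̂ = 2 + 11·14 = 156; r = 151.6 − 156 = -4.4
h=15: q̂ = 2 + 11·15 = 167; r = 168.8 − 167 = 1.8
Signs: − + − + − − +
Runs: −×1, +×1, −×1, +×1, −×2, +×1 → 6

6 runs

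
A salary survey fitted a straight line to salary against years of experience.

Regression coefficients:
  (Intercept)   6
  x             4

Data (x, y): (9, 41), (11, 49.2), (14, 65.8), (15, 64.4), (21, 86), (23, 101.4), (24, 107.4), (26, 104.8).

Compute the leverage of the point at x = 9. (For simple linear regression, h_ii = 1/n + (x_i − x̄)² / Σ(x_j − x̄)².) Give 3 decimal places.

x̄ = (9 + 11 + 14 + 15 + 21 + 23 + 24 + 26)/8 = 17.875
Σ(x − x̄)² = 78.7656 + 47.2656 + 15.0156 + 8.26562 + 9.76562 + 26.2656 + 37.5156 + 66.0156 = 288.875
h = 1/8 + (-8.875)²/288.875 = 0.125 + 0.272663 = 0.398

h = 0.398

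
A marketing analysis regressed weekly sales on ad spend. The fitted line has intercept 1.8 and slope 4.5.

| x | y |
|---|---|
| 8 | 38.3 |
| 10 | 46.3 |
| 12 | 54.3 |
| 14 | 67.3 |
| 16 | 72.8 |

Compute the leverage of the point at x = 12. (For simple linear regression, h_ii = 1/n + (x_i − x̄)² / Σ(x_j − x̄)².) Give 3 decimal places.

h = 0.200

x̄ = (8 + 10 + 12 + 14 + 16)/5 = 12
Σ(x − x̄)² = 16 + 4 + 0 + 4 + 16 = 40
h = 1/5 + (0)²/40 = 0.2 + 0 = 0.200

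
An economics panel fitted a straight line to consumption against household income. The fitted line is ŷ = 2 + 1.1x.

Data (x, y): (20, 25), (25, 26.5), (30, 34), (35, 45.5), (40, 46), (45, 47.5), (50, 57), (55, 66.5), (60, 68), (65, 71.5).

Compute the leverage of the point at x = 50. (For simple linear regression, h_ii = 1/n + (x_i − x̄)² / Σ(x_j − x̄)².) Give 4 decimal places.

x̄ = (20 + 25 + 30 + 35 + 40 + 45 + 50 + 55 + 60 + 65)/10 = 42.5
Σ(x − x̄)² = 506.25 + 306.25 + 156.25 + 56.25 + 6.25 + 6.25 + 56.25 + 156.25 + 306.25 + 506.25 = 2062.5
h = 1/10 + (7.5)²/2062.5 = 0.1 + 0.0272727 = 0.1273

h = 0.1273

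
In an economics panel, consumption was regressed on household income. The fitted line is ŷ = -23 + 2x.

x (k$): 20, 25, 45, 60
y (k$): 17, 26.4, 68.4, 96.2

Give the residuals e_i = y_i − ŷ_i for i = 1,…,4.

0, -0.6, 1.4, -0.8

x=20: ŷ = -23 + 2·20 = 17; e = 17 − 17 = 0
x=25: ŷ = -23 + 2·25 = 27; e = 26.4 − 27 = -0.6
x=45: ŷ = -23 + 2·45 = 67; e = 68.4 − 67 = 1.4
x=60: ŷ = -23 + 2·60 = 97; e = 96.2 − 97 = -0.8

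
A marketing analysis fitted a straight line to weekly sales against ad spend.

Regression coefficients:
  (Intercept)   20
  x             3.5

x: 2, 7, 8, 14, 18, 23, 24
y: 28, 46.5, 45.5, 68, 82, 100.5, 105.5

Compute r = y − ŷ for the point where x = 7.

r = 2

ŷ = 20 + 3.5·7 = 44.5
r = 46.5 − 44.5 = 2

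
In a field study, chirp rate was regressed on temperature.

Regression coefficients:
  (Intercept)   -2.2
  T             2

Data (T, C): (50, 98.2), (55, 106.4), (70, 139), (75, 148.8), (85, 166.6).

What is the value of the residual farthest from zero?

e = -1.4

T=50: ŷ = -2.2 + 2·50 = 97.8; e = 98.2 − 97.8 = 0.4
T=55: ŷ = -2.2 + 2·55 = 107.8; e = 106.4 − 107.8 = -1.4
T=70: ŷ = -2.2 + 2·70 = 137.8; e = 139 − 137.8 = 1.2
T=75: ŷ = -2.2 + 2·75 = 147.8; e = 148.8 − 147.8 = 1
T=85: ŷ = -2.2 + 2·85 = 167.8; e = 166.6 − 167.8 = -1.2
Largest |e| is 1.4 at T = 55, residual -1.4.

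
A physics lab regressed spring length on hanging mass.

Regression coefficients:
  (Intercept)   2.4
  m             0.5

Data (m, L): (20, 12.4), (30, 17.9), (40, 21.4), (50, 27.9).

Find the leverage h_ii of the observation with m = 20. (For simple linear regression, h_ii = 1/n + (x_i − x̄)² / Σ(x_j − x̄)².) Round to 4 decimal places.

h = 0.7000

m̄ = (20 + 30 + 40 + 50)/4 = 35
Σ(m − m̄)² = 225 + 25 + 25 + 225 = 500
h = 1/4 + (-15)²/500 = 0.25 + 0.45 = 0.7000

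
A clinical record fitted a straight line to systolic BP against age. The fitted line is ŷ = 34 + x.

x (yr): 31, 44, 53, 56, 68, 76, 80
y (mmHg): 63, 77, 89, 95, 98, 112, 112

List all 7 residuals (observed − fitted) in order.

x=31: ŷ = 34 + 31 = 65; r = 63 − 65 = -2
x=44: ŷ = 34 + 44 = 78; r = 77 − 78 = -1
x=53: ŷ = 34 + 53 = 87; r = 89 − 87 = 2
x=56: ŷ = 34 + 56 = 90; r = 95 − 90 = 5
x=68: ŷ = 34 + 68 = 102; r = 98 − 102 = -4
x=76: ŷ = 34 + 76 = 110; r = 112 − 110 = 2
x=80: ŷ = 34 + 80 = 114; r = 112 − 114 = -2

-2, -1, 2, 5, -4, 2, -2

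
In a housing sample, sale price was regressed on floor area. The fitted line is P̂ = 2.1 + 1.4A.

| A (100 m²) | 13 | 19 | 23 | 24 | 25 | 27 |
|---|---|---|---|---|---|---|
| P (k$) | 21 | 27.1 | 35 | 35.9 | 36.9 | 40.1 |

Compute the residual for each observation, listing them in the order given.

0.7, -1.6, 0.7, 0.2, -0.2, 0.2

A=13: P̂ = 2.1 + 1.4·13 = 20.3; e = 21 − 20.3 = 0.7
A=19: P̂ = 2.1 + 1.4·19 = 28.7; e = 27.1 − 28.7 = -1.6
A=23: P̂ = 2.1 + 1.4·23 = 34.3; e = 35 − 34.3 = 0.7
A=24: P̂ = 2.1 + 1.4·24 = 35.7; e = 35.9 − 35.7 = 0.2
A=25: P̂ = 2.1 + 1.4·25 = 37.1; e = 36.9 − 37.1 = -0.2
A=27: P̂ = 2.1 + 1.4·27 = 39.9; e = 40.1 − 39.9 = 0.2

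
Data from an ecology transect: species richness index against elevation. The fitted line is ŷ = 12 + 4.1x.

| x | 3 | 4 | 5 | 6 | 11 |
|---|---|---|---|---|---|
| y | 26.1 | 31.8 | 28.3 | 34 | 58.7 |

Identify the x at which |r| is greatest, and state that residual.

x=3: ŷ = 12 + 4.1·3 = 24.3; r = 26.1 − 24.3 = 1.8
x=4: ŷ = 12 + 4.1·4 = 28.4; r = 31.8 − 28.4 = 3.4
x=5: ŷ = 12 + 4.1·5 = 32.5; r = 28.3 − 32.5 = -4.2
x=6: ŷ = 12 + 4.1·6 = 36.6; r = 34 − 36.6 = -2.6
x=11: ŷ = 12 + 4.1·11 = 57.1; r = 58.7 − 57.1 = 1.6
Largest |r| is 4.2 at x = 5, residual -4.2.

x = 5, r = -4.2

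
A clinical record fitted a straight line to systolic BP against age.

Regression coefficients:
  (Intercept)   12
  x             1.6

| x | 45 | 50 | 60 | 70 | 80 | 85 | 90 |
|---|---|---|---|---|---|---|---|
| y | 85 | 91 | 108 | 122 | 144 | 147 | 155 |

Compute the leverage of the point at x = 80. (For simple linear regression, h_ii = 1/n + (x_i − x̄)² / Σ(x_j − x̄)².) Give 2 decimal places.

h = 0.21

x̄ = (45 + 50 + 60 + 70 + 80 + 85 + 90)/7 = 68.5714
Σ(x − x̄)² = 555.612 + 344.898 + 73.4694 + 2.04082 + 130.612 + 269.898 + 459.184 = 1835.71
h = 1/7 + (11.4286)²/1835.71 = 0.142857 + 0.0711506 = 0.21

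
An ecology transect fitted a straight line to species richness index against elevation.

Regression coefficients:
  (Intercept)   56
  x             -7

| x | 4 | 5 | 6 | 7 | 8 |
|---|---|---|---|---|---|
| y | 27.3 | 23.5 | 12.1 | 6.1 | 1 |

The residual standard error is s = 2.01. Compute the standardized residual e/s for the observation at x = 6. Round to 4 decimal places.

ŷ = 56 − 7·6 = 14
e = 12.1 − 14 = -1.9
e/s = -1.9 / 2.01 = -0.9453

-0.9453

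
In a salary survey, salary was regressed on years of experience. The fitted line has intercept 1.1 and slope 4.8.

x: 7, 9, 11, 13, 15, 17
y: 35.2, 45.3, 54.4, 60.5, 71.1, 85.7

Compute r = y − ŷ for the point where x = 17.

ŷ = 1.1 + 4.8·17 = 82.7
r = 85.7 − 82.7 = 3

r = 3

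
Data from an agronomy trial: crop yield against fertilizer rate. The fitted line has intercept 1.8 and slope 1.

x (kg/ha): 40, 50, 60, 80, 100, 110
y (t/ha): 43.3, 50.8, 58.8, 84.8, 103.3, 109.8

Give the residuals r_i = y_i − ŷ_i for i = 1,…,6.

x=40: ŷ = 1.8 + 40 = 41.8; r = 43.3 − 41.8 = 1.5
x=50: ŷ = 1.8 + 50 = 51.8; r = 50.8 − 51.8 = -1
x=60: ŷ = 1.8 + 60 = 61.8; r = 58.8 − 61.8 = -3
x=80: ŷ = 1.8 + 80 = 81.8; r = 84.8 − 81.8 = 3
x=100: ŷ = 1.8 + 100 = 101.8; r = 103.3 − 101.8 = 1.5
x=110: ŷ = 1.8 + 110 = 111.8; r = 109.8 − 111.8 = -2

1.5, -1, -3, 3, 1.5, -2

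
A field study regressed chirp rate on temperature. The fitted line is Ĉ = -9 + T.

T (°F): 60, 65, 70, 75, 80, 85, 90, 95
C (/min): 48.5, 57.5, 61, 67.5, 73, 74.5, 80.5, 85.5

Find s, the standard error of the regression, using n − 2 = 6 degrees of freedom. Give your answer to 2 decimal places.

s = 1.71

T=60: Ĉ = -9 + 60 = 51; r = 48.5 − 51 = -2.5
T=65: Ĉ = -9 + 65 = 56; r = 57.5 − 56 = 1.5
T=70: Ĉ = -9 + 70 = 61; r = 61 − 61 = 0
T=75: Ĉ = -9 + 75 = 66; r = 67.5 − 66 = 1.5
T=80: Ĉ = -9 + 80 = 71; r = 73 − 71 = 2
T=85: Ĉ = -9 + 85 = 76; r = 74.5 − 76 = -1.5
T=90: Ĉ = -9 + 90 = 81; r = 80.5 − 81 = -0.5
T=95: Ĉ = -9 + 95 = 86; r = 85.5 − 86 = -0.5
SSE = 6.25 + 2.25 + 0 + 2.25 + 4 + 2.25 + 0.25 + 0.25 = 17.5
s = √(17.5/6) = √2.91667 ≈ 1.71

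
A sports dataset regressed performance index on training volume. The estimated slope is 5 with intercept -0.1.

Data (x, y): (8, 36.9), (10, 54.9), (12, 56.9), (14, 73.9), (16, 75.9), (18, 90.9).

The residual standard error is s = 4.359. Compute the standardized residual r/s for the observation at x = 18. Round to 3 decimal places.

ŷ = -0.1 + 5·18 = 89.9
r = 90.9 − 89.9 = 1
r/s = 1 / 4.359 = 0.229

0.229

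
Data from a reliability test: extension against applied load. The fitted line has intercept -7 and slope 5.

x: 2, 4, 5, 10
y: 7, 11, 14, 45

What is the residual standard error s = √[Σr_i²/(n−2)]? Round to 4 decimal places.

x=2: ŷ = -7 + 5·2 = 3; r = 7 − 3 = 4
x=4: ŷ = -7 + 5·4 = 13; r = 11 − 13 = -2
x=5: ŷ = -7 + 5·5 = 18; r = 14 − 18 = -4
x=10: ŷ = -7 + 5·10 = 43; r = 45 − 43 = 2
SSE = 16 + 4 + 16 + 4 = 40
s = √(40/2) = √20 ≈ 4.4721

s = 4.4721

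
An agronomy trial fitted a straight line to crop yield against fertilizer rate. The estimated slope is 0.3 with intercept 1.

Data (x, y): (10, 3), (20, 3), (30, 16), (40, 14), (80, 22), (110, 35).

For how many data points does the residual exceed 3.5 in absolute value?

x=10: ŷ = 1 + 0.3·10 = 4; e = 3 − 4 = -1
x=20: ŷ = 1 + 0.3·20 = 7; e = 3 − 7 = -4
x=30: ŷ = 1 + 0.3·30 = 10; e = 16 − 10 = 6
x=40: ŷ = 1 + 0.3·40 = 13; e = 14 − 13 = 1
x=80: ŷ = 1 + 0.3·80 = 25; e = 22 − 25 = -3
x=110: ŷ = 1 + 0.3·110 = 34; e = 35 − 34 = 1
|e| > 3.5: x=20 (|e|=4), x=30 (|e|=6) → 2

2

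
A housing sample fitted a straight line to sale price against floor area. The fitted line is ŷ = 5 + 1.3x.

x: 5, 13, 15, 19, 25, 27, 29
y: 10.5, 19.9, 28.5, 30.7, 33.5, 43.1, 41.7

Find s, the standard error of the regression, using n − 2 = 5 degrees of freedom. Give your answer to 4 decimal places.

x=5: ŷ = 5 + 1.3·5 = 11.5; e = 10.5 − 11.5 = -1
x=13: ŷ = 5 + 1.3·13 = 21.9; e = 19.9 − 21.9 = -2
x=15: ŷ = 5 + 1.3·15 = 24.5; e = 28.5 − 24.5 = 4
x=19: ŷ = 5 + 1.3·19 = 29.7; e = 30.7 − 29.7 = 1
x=25: ŷ = 5 + 1.3·25 = 37.5; e = 33.5 − 37.5 = -4
x=27: ŷ = 5 + 1.3·27 = 40.1; e = 43.1 − 40.1 = 3
x=29: ŷ = 5 + 1.3·29 = 42.7; e = 41.7 − 42.7 = -1
SSE = 1 + 4 + 16 + 1 + 16 + 9 + 1 = 48
s = √(48/5) = √9.6 ≈ 3.0984

s = 3.0984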